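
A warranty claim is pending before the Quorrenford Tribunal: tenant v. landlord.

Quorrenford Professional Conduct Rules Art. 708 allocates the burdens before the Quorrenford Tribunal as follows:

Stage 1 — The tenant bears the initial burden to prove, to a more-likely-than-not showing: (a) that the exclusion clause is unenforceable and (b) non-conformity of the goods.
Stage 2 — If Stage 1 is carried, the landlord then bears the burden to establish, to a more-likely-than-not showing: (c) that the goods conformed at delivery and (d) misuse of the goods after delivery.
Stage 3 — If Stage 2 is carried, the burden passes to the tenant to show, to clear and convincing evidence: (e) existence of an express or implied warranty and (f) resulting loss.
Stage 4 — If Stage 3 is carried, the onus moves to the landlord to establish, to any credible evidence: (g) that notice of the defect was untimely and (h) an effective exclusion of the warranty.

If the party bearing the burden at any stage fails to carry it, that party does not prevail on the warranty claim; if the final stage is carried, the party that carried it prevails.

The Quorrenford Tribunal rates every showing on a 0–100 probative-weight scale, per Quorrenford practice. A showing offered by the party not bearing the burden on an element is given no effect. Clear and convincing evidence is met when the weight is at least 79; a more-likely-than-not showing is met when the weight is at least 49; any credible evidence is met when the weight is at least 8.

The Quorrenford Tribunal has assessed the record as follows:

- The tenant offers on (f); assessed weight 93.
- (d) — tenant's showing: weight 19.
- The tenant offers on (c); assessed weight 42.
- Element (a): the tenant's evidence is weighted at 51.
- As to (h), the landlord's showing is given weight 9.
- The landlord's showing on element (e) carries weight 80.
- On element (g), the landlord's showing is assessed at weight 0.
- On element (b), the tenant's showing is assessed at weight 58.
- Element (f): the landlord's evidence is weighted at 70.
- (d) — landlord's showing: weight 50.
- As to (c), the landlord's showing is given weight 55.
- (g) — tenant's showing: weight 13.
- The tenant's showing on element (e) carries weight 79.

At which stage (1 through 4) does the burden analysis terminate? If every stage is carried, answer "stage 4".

Stage 1 (tenant, a more-likely-than-not showing, weight is at least 49): (a) 51 ≥ 49 — meets; (b) 58 ≥ 49 — meets.
  Stage 1 is satisfied; the onus moves to the landlord.
Stage 2 (landlord, a more-likely-than-not showing, weight is at least 49): (c) 55 (tenant's 42 disregarded) ≥ 49 — meets; (d) 50 (tenant's 19 disregarded) ≥ 49 — meets.
  All elements met. The burden passes to the tenant.
Stage 3 (tenant, clear and convincing evidence, weight is at least 79): (e) 79 (landlord's 80 disregarded) ≥ 79 — meets; (f) 93 (landlord's 70 disregarded) ≥ 79 — meets.
  Stage 3 is satisfied; the onus moves to the landlord.
Stage 4 (landlord, any credible evidence, weight is at least 8): (g) 0 (tenant's 13 disregarded) < 8 — fails; (h) 9 ≥ 8 — meets.
  Not every element is met, so the landlord fails to carry Stage 4.
The tenant prevails.

stage 4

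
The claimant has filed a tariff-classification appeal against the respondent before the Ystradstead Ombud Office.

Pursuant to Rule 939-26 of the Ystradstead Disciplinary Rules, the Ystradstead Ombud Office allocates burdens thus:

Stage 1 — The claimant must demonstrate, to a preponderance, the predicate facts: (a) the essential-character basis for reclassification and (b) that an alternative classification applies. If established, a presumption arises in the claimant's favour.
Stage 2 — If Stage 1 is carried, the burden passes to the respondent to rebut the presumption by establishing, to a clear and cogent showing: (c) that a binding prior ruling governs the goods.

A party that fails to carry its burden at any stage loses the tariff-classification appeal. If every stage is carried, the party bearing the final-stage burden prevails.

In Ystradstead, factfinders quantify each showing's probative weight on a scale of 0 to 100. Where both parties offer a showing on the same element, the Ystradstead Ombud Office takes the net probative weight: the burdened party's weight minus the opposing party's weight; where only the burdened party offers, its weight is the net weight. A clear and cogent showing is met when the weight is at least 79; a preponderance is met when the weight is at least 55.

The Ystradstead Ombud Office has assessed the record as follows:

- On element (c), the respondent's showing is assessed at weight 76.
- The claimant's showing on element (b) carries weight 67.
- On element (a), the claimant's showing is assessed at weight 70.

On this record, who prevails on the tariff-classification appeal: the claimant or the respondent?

claimant

At Stage 1 the claimant must meet a preponderance (weight is at least 55): on (a) the weight is 70, ≥ 55, so (a) meets the standard; on (b) the weight is 67, which does reach 55, so (b) meets the standard.
  Stage 1 is satisfied; the onus moves to the respondent.
At Stage 2 the respondent must meet a clear and cogent showing (weight is at least 79): on (c) the weight is 76, < 79, so (c) does not meet the standard.
  Not every element is met, so the respondent fails to carry Stage 2.
The analysis ends at Stage 2; the claimant prevails.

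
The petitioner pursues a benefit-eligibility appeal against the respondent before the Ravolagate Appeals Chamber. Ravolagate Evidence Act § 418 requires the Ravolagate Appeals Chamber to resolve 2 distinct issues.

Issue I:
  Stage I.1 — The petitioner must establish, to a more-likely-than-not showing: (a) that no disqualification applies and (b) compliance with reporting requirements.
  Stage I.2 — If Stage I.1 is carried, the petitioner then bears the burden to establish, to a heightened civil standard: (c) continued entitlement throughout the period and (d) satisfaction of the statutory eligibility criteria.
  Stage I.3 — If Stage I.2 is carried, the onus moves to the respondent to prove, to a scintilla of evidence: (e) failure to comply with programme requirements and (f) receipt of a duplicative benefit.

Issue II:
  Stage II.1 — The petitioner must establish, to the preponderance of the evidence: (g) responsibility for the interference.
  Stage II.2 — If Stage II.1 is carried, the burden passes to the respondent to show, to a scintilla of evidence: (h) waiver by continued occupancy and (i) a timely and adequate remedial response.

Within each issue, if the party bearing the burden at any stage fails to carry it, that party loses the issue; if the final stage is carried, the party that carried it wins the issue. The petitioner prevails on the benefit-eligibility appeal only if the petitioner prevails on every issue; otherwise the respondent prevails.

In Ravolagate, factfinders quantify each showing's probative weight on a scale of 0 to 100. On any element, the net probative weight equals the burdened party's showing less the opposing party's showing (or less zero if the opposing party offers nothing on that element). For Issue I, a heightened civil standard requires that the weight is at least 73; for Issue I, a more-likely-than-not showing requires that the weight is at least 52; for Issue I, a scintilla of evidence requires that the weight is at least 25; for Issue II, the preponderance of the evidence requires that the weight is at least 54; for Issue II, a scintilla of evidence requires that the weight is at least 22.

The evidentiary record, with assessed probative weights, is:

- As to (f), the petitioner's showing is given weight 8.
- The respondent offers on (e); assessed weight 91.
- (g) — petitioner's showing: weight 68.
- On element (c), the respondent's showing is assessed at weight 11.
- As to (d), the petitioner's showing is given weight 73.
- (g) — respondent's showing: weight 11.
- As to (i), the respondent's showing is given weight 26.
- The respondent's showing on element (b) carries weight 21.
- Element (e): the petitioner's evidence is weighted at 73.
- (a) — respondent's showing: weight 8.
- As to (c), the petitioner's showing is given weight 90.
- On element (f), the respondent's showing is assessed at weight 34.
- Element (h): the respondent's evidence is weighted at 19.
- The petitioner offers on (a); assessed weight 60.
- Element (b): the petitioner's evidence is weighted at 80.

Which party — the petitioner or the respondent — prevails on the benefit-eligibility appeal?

— Issue I —
At Stage I.1 the petitioner must meet a more-likely-than-not showing (weight is at least 52): on (a) the weight is 60 less the opposing 8 gives net 52, ≥ 52, so (a) meets the standard; on (b) the weight is 80 less the opposing 21 gives net 59, which does reach 52, so (b) meets the standard.
  Stage I.1 is satisfied; the petitioner continues to bear the burden.
At Stage I.2 the petitioner must meet a heightened civil standard (weight is at least 73): on (c) the weight is 90 less the opposing 11 gives net 79, ≥ 73, so (c) meets the standard; on (d) the weight is 73, ≥ 73, so (d) meets the standard.
  The petitioner carries Stage I.2; the respondent now bears the burden.
At Stage I.3 the respondent must meet a scintilla of evidence (weight is at least 25): on (e) the weight is 91 less the opposing 73 gives net 18, which does not reach 25, so (e) does not meet the standard; on (f) the weight is 34 less the opposing 8 gives net 26, ≥ 25, so (f) meets the standard.
  Stage I.3 not carried; the respondent fails its burden.
So the petitioner prevails on this issue.
— Issue II —
At Stage II.1 the petitioner must meet the preponderance of the evidence (weight is at least 54): on (g) the weight is 68 less the opposing 11 gives net 57, which does reach 54, so (g) meets the standard.
  All elements met. The burden passes to the respondent.
At Stage II.2 the respondent must meet a scintilla of evidence (weight is at least 22): on (h) the weight is 19, which does not reach 22, so (h) does not meet the standard; on (i) the weight is 26, ≥ 22, so (i) meets the standard.
  The respondent does not carry Stage II.2.
So the petitioner prevails on this issue.
Per-issue: Issue I → petitioner; Issue II → petitioner. The petitioner must prevail on every issue; overall, the petitioner prevails.

petitioner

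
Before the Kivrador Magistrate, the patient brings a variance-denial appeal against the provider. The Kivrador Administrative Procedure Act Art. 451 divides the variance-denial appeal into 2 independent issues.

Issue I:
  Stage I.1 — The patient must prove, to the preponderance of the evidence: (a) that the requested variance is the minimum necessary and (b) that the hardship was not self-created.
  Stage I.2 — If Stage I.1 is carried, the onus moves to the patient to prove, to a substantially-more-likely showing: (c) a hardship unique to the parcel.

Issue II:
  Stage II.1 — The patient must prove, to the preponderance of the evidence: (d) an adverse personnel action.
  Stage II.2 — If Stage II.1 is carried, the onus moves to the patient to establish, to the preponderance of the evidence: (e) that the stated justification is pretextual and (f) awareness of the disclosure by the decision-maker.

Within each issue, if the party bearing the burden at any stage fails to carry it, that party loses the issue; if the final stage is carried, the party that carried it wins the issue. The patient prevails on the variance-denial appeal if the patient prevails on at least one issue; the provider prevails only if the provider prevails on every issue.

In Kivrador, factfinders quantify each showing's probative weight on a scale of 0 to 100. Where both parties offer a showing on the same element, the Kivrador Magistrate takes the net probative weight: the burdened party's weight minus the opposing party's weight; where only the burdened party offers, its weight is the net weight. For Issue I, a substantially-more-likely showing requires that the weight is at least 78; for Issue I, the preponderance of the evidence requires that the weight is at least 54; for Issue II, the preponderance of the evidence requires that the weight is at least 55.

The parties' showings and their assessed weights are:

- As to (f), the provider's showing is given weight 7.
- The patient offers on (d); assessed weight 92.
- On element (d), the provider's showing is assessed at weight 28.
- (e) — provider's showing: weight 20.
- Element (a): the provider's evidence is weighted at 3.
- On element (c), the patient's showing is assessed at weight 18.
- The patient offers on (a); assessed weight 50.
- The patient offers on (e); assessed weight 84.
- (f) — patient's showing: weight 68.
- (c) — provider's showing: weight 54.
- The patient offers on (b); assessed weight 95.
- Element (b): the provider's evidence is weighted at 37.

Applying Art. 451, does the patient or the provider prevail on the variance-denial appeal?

patient

— Issue I —
Stage I.1 — burden on patient; standard: the preponderance of the evidence (weight is at least 54).
    (a): 50 − 3 = 47 < 54 [not met]
    (b): 95 − 37 = 58 ≥ 54 [met]
  Not every element is met, so the patient fails to carry Stage I.1.
The provider prevails on this issue.
— Issue II —
Stage II.1 (patient, the preponderance of the evidence, weight is at least 55): (d) net 92−28=64 ≥ 55 — meets.
  Stage II.1 carried; the burden remains with the patient.
Stage II.2 (patient, the preponderance of the evidence, weight is at least 55): (e) net 84−20=64 ≥ 55 — meets; (f) net 68−7=61 ≥ 55 — meets.
  The patient carries the last stage.
With every stage satisfied, the patient prevails on this issue.
Per-issue: Issue I → provider; Issue II → patient. The patient must prevail on at least one issue; overall, the patient prevails.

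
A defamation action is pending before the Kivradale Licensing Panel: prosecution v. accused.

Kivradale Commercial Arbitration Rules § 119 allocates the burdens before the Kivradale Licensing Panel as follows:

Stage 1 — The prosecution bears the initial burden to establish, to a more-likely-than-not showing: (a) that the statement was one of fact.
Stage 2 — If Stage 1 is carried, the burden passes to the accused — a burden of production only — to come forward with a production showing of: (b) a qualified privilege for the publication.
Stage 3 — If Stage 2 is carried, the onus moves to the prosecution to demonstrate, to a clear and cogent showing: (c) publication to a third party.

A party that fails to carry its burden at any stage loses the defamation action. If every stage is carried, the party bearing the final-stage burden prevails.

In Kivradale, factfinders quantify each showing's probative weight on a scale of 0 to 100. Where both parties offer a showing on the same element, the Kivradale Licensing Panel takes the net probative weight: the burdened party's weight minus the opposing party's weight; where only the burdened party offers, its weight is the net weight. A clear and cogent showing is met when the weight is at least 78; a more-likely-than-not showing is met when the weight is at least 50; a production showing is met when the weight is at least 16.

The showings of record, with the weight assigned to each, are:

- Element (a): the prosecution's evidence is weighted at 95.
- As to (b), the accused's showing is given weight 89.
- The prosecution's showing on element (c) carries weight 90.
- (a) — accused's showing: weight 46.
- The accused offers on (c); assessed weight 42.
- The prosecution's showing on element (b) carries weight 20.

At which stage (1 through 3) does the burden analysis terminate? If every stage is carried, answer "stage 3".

Stage 1 (prosecution, a more-likely-than-not showing, weight is at least 50): (a) net 95−46=49 < 50 — fails.
  The prosecution does not carry Stage 1.
The accused prevails.

stage 1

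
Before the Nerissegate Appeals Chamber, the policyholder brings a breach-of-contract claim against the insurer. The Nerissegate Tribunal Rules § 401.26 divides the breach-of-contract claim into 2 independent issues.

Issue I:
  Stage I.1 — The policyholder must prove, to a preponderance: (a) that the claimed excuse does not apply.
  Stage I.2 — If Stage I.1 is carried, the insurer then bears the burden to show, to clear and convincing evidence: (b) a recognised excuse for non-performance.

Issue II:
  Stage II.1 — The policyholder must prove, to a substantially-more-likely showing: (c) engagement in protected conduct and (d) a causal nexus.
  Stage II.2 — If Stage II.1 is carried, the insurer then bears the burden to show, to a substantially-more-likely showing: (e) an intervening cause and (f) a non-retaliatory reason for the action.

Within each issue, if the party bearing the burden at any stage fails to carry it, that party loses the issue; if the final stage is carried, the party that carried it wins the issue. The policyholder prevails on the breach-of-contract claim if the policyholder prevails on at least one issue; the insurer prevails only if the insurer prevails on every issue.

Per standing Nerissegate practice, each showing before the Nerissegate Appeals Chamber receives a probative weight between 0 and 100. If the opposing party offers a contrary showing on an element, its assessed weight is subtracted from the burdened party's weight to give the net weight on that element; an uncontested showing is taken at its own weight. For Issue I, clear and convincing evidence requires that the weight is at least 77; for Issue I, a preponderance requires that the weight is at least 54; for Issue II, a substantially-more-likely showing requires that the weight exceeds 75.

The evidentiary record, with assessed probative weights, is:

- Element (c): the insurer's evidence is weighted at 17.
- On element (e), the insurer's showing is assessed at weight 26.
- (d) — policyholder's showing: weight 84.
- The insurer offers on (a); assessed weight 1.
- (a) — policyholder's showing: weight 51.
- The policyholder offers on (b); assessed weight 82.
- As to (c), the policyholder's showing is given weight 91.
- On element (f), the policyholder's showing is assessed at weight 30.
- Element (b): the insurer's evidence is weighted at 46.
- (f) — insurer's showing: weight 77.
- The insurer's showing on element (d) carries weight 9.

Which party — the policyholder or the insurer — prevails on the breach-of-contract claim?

insurer

— Issue I —
Stage I.1 (policyholder, a preponderance, weight is at least 54): (a) net 51−1=50 < 54 — fails.
  Stage I.1 not carried; the policyholder fails its burden.
So the insurer prevails on this issue.
— Issue II —
At Stage II.1 the policyholder must meet a substantially-more-likely showing (weight exceeds 75): on (c) the weight is 91 less the opposing 17 gives net 74, ≤ 75, so (c) does not meet the standard; on (d) the weight is 84 less the opposing 9 gives net 75, ≤ 75, so (d) does not meet the standard.
  Stage II.1 not carried; the policyholder fails its burden.
So the insurer prevails on this issue.
Per-issue: Issue I → insurer; Issue II → insurer. The policyholder must prevail on at least one issue; overall, the insurer prevails.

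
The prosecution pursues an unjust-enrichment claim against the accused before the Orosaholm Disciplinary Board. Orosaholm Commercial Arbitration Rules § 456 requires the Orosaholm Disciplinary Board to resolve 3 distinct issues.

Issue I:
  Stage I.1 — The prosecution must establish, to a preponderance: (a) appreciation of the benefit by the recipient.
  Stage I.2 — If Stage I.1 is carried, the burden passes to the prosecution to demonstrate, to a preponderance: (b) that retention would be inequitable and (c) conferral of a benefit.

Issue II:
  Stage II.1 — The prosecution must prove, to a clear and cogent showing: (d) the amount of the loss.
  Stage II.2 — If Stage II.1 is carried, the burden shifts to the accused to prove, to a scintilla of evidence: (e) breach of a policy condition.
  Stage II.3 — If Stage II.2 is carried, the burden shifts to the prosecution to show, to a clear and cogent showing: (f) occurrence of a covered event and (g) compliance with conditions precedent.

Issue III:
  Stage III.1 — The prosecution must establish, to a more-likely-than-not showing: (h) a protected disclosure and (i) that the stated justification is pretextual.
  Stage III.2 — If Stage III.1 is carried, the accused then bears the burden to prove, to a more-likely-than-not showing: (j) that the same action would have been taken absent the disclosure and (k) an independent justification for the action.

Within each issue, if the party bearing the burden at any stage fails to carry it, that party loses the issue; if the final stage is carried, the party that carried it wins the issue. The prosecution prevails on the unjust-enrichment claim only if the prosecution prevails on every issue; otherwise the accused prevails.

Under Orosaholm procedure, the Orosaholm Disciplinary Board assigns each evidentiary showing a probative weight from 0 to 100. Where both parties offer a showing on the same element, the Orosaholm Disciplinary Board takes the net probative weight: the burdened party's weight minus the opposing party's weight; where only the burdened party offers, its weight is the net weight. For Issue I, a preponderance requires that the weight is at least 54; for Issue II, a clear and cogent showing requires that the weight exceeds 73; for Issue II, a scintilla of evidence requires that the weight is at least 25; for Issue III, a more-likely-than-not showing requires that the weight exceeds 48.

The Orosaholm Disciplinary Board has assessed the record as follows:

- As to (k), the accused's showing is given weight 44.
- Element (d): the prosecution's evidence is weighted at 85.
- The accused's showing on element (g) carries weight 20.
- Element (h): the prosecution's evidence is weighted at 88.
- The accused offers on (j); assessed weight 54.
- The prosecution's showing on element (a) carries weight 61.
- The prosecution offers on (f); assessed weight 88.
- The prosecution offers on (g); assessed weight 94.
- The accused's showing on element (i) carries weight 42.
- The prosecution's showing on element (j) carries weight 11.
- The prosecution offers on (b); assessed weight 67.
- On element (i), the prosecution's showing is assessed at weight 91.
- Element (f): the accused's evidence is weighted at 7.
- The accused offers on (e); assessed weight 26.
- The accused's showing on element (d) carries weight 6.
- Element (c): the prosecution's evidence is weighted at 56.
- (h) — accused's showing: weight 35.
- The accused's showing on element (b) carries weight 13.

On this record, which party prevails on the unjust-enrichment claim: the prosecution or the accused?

prosecution

— Issue I —
Stage I.1 — burden on prosecution; standard: a preponderance (weight is at least 54).
    (a): 61 ≥ 54 [met]
  Stage I.1 is satisfied; the prosecution continues to bear the burden.
Stage I.2 — burden on prosecution; standard: a preponderance (weight is at least 54).
    (b): 67 − 13 = 54 ≥ 54 [met]
    (c): 56 ≥ 54 [met]
  All elements met at the final stage.
Every stage carried; the prosecution prevails on this issue.
— Issue II —
Stage II.1 — burden on prosecution; standard: a clear and cogent showing (weight exceeds 73).
    (d): 85 − 6 = 79 > 73 [met]
  Stage II.1 is satisfied; the onus moves to the accused.
Stage II.2 — burden on accused; standard: a scintilla of evidence (weight is at least 25).
    (e): 26 ≥ 25 [met]
  All elements met. The burden passes to the prosecution.
Stage II.3 — burden on prosecution; standard: a clear and cogent showing (weight exceeds 73).
    (f): 88 − 7 = 81 > 73 [met]
    (g): 94 − 20 = 74 > 73 [met]
  All elements met at the final stage.
With every stage satisfied, the prosecution prevails on this issue.
— Issue III —
At Stage III.1 the prosecution must meet a more-likely-than-not showing (weight exceeds 48): on (h) the weight is 88 less the opposing 35 gives net 53, which does exceed 48, so (h) meets the standard; on (i) the weight is 91 less the opposing 42 gives net 49, > 48, so (i) meets the standard.
  All elements met. The burden passes to the accused.
At Stage III.2 the accused must meet a more-likely-than-not showing (weight exceeds 48): on (j) the weight is 54 less the opposing 11 gives net 43, which does not exceed 48, so (j) does not meet the standard; on (k) the weight is 44, ≤ 48, so (k) does not meet the standard.
  Not every element is met, so the accused fails to carry Stage III.2.
The analysis ends at Stage III.2; the prosecution prevails on this issue.
Per-issue: Issue I → prosecution; Issue II → prosecution; Issue III → prosecution. The prosecution must prevail on every issue; overall, the prosecution prevails.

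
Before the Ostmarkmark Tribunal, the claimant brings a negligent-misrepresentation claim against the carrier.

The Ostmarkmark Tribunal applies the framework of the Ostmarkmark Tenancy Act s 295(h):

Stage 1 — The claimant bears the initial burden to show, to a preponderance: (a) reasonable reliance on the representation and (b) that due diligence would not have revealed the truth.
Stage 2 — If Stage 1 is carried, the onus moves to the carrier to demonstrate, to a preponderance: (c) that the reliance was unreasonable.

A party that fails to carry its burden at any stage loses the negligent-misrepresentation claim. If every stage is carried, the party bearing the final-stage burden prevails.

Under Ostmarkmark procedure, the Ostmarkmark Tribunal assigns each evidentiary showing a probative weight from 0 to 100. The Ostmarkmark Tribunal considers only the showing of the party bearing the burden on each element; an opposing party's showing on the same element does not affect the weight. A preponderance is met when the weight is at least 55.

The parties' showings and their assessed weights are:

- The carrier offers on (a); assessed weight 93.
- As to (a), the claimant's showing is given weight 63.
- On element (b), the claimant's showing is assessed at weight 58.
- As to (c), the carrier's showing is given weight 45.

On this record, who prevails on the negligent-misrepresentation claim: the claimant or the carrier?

claimant

At Stage 1 the claimant must meet a preponderance (weight is at least 55): on (a) the weight is 63 (the carrier's 93 is given no effect), which does reach 55, so (a) meets the standard; on (b) the weight is 58, ≥ 55, so (b) meets the standard.
  Stage 1 carried; the burden shifts to the carrier.
At Stage 2 the carrier must meet a preponderance (weight is at least 55): on (c) the weight is 45, < 55, so (c) does not meet the standard.
  Stage 2 not carried; the carrier fails its burden.
The claimant prevails.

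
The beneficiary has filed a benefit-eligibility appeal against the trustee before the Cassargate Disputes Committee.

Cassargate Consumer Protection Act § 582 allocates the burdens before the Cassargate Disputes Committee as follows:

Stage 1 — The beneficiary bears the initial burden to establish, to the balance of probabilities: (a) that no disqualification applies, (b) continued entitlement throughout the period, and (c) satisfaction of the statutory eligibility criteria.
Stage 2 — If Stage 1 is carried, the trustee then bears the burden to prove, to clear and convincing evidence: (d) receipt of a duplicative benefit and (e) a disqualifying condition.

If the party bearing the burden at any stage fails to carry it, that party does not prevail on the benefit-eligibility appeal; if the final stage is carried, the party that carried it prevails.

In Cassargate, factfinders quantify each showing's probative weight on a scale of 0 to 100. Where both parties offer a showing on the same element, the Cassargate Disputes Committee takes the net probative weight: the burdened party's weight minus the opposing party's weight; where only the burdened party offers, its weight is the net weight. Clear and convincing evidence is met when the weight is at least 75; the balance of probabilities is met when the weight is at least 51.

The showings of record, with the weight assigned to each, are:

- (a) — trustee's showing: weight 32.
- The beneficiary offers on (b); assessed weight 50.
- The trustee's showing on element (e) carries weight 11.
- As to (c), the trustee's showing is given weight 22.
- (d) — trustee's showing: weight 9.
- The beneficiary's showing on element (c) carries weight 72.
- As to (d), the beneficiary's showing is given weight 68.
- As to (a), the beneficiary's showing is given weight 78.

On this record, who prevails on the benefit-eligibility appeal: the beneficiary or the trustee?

trustee

At Stage 1 the beneficiary must meet the balance of probabilities (weight is at least 51): on (a) the weight is 78 less the opposing 32 gives net 46, < 51, so (a) does not meet the standard; on (b) the weight is 50, < 51, so (b) does not meet the standard; on (c) the weight is 72 less the opposing 22 gives net 50, which does not reach 51, so (c) does not meet the standard.
  The beneficiary does not carry Stage 1.
The trustee prevails.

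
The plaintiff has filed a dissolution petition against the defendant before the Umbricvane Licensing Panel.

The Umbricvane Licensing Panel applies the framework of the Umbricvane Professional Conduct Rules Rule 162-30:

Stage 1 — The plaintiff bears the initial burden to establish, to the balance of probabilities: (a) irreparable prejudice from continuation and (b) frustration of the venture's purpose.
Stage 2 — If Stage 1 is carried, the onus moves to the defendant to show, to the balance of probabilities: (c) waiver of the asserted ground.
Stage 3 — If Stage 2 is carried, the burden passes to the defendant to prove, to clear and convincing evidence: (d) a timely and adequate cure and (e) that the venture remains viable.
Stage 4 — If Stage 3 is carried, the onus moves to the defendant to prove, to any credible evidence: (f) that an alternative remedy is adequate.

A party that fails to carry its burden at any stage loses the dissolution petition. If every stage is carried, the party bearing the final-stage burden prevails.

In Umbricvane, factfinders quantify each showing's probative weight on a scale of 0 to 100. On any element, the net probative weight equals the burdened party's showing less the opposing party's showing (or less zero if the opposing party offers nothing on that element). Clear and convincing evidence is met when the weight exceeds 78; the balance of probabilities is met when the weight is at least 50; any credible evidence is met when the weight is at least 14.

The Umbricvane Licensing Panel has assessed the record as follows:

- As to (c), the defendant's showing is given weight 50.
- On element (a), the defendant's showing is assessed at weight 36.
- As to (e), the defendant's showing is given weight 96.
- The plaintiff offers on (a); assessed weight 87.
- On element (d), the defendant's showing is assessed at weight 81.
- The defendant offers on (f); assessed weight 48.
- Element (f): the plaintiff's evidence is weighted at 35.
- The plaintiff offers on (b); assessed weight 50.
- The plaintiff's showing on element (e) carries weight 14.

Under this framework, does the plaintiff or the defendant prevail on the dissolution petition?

plaintiff

Stage 1 (plaintiff, the balance of probabilities, weight is at least 50): (a) net 87−36=51 ≥ 50 — meets; (b) 50 ≥ 50 — meets.
  Stage 1 carried; the burden shifts to the defendant.
Stage 2 (defendant, the balance of probabilities, weight is at least 50): (c) 50 ≥ 50 — meets.
  All elements met. The defendant retains the burden for Stage 3.
Stage 3 (defendant, clear and convincing evidence, weight exceeds 78): (d) 81 > 78 — meets; (e) net 96−14=82 > 78 — meets.
  All elements met. The defendant retains the burden for Stage 4.
Stage 4 (defendant, any credible evidence, weight is at least 14): (f) net 48−35=13 < 14 — fails.
  Stage 4 not carried; the defendant fails its burden.
The plaintiff prevails.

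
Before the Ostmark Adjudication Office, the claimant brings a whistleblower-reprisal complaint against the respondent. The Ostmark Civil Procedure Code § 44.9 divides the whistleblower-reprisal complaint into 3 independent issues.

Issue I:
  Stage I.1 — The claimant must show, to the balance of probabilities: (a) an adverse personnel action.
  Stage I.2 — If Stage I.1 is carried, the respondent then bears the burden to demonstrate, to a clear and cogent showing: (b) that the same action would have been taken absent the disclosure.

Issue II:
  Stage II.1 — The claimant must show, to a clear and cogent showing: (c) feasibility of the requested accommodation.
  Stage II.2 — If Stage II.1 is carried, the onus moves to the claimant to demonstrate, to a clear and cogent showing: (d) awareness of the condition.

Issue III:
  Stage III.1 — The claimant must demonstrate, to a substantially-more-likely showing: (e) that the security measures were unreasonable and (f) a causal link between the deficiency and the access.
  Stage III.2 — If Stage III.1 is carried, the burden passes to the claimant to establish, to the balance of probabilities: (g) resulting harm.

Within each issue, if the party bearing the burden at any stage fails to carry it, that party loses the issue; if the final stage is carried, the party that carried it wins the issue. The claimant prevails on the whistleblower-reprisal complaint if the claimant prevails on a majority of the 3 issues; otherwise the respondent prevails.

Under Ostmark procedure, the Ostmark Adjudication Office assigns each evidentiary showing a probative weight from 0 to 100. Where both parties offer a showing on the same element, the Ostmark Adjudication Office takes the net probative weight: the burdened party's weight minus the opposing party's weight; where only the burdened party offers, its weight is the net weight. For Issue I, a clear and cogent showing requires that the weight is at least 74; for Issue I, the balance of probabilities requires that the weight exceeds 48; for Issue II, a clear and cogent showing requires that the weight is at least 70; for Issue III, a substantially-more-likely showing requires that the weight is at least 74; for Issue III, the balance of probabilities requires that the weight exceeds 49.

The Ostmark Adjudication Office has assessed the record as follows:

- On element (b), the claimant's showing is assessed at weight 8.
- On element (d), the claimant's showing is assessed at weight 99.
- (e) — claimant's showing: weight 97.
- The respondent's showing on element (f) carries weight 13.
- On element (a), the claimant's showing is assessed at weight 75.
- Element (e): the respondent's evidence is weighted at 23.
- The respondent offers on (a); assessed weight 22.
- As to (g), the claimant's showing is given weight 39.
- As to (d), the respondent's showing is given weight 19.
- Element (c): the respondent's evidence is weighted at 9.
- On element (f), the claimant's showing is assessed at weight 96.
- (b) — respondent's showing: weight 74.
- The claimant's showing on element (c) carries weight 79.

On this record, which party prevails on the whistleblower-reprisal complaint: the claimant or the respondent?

claimant

— Issue I —
At Stage I.1 the claimant must meet the balance of probabilities (weight exceeds 48): on (a) the weight is 75 less the opposing 22 gives net 53, > 48, so (a) meets the standard.
  All elements met. The burden passes to the respondent.
At Stage I.2 the respondent must meet a clear and cogent showing (weight is at least 74): on (b) the weight is 74 less the opposing 8 gives net 66, which does not reach 74, so (b) does not meet the standard.
  Not every element is met, so the respondent fails to carry Stage I.2.
So the claimant prevails on this issue.
— Issue II —
Stage II.1 — burden on claimant; standard: a clear and cogent showing (weight is at least 70).
    (c): 79 − 9 = 70 ≥ 70 [met]
  Stage II.1 is satisfied; the claimant continues to bear the burden.
Stage II.2 — burden on claimant; standard: a clear and cogent showing (weight is at least 70).
    (d): 99 − 19 = 80 ≥ 70 [met]
  Stage II.2 carried; the final stage is satisfied.
All stages carried — the claimant prevails on this issue.
— Issue III —
Stage III.1 — burden on claimant; standard: a substantially-more-likely showing (weight is at least 74).
    (e): 97 − 23 = 74 ≥ 74 [met]
    (f): 96 − 13 = 83 ≥ 74 [met]
  Stage III.1 is satisfied; the claimant continues to bear the burden.
Stage III.2 — burden on claimant; standard: the balance of probabilities (weight exceeds 49).
    (g): 39 ≤ 49 [not met]
  The claimant does not carry Stage III.2.
The respondent prevails on this issue.
Per-issue: Issue I → claimant; Issue II → claimant; Issue III → respondent. The claimant must prevail on a majority of issues; overall, the claimant prevails.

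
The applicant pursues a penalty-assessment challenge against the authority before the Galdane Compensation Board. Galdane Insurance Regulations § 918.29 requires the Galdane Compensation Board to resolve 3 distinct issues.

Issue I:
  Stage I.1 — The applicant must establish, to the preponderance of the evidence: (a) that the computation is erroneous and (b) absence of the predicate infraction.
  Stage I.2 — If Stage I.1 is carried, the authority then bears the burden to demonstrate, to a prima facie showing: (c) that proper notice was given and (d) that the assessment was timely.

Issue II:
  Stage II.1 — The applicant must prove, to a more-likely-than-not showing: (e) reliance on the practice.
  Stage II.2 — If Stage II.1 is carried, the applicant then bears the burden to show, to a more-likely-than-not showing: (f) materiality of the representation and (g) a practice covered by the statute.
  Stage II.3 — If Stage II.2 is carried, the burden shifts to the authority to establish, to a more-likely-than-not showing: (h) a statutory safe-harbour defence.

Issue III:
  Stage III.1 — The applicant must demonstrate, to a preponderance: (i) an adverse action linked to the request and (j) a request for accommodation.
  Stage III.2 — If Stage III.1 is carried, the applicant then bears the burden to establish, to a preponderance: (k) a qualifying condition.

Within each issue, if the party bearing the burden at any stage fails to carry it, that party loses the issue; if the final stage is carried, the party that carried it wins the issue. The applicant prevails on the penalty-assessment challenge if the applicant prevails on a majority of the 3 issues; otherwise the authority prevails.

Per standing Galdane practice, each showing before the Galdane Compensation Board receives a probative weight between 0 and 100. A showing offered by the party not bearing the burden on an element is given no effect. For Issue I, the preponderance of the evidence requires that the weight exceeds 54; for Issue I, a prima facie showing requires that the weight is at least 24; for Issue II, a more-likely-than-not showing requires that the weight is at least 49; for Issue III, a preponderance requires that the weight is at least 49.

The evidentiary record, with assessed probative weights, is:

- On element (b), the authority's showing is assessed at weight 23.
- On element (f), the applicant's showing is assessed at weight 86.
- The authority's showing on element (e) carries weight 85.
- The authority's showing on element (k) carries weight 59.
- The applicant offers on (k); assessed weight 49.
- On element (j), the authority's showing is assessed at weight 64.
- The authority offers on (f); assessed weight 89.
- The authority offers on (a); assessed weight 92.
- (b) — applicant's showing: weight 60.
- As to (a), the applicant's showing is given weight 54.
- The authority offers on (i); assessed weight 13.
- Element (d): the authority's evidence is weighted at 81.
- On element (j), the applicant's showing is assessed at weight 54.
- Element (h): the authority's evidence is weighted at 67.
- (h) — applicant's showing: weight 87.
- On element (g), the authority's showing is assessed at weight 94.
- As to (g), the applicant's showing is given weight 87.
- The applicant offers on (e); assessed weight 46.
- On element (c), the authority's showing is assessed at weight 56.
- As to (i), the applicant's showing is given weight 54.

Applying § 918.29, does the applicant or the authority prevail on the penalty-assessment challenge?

authority

— Issue I —
Stage I.1 (applicant, the preponderance of the evidence, weight exceeds 54): (a) 54 (authority's 92 disregarded) ≤ 54 — fails; (b) 60 (authority's 23 disregarded) > 54 — meets.
  The applicant does not carry Stage I.1.
So the authority prevails on this issue.
— Issue II —
Stage II.1 — burden on applicant; standard: a more-likely-than-not showing (weight is at least 49).
    (e): 46 (authority's 85 disregarded) < 49 [not met]
  Not every element is met, so the applicant fails to carry Stage II.1.
The authority prevails on this issue.
— Issue III —
At Stage III.1 the applicant must meet a preponderance (weight is at least 49): on (i) the weight is 54 (the authority's 13 is given no effect), ≥ 49, so (i) meets the standard; on (j) the weight is 54 (the authority's 64 is given no effect), ≥ 49, so (j) meets the standard.
  Stage III.1 is satisfied; the applicant continues to bear the burden.
At Stage III.2 the applicant must meet a preponderance (weight is at least 49): on (k) the weight is 49 (the authority's 59 is given no effect), which does reach 49, so (k) meets the standard.
  Stage III.2 carried; the final stage is satisfied.
All stages carried — the applicant prevails on this issue.
Per-issue: Issue I → authority; Issue II → authority; Issue III → applicant. The applicant must prevail on a majority of issues; overall, the authority prevails.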